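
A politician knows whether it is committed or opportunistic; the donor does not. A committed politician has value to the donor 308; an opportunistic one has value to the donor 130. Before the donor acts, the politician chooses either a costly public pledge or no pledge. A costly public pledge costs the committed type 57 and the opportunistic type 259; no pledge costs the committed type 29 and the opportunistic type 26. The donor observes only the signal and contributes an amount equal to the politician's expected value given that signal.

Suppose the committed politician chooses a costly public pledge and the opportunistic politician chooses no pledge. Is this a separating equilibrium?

Yes

If types separate, pledge earns payment 308 and no pledge earns 130.
Committed: pledge gives 308 − 57 = 251; no pledge gives 130 − 29 = 101. No deviation. ✓
Opportunistic: no pledge gives 130 − 26 = 104; pledge gives 308 − 259 = 49. No deviation. ✓
Neither type gains from mimicking the other.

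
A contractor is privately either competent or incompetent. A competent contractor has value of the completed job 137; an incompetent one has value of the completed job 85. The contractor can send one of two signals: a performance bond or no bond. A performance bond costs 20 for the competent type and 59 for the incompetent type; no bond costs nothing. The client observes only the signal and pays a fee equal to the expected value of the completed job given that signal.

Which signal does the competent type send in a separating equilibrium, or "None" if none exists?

bond

Try competent → bond, incompetent → no bond:
  If types separate, bond earns payment 137 and no bond earns 85.
  Competent: bond gives 137 − 20 = 117; no bond gives 85 − 0 = 85. No deviation. ✓
  Incompetent: no bond gives 85 − 0 = 85; bond gives 137 − 59 = 78. No deviation. ✓
Both hold — the competent type sends bond.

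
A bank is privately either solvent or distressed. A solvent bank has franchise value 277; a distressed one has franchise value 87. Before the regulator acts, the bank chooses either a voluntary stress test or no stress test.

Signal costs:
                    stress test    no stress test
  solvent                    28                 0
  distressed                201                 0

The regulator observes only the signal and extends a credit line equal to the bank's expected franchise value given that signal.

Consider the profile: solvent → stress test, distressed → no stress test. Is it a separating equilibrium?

If types separate, stress test earns payment 277 and no stress test earns 87.
Solvent: stress test gives 277 − 28 = 249; no stress test gives 87 − 0 = 87. No deviation. ✓
Distressed: no stress test gives 87 − 0 = 87; stress test gives 277 − 201 = 76. No deviation. ✓
Both incentive constraints hold.

Yes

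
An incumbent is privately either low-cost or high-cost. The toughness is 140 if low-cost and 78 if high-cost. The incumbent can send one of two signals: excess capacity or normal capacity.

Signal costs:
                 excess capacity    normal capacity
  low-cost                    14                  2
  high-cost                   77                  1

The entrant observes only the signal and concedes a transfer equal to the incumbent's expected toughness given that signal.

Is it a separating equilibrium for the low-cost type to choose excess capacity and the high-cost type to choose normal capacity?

If types separate, excess capacity earns payment 140 and normal capacity earns 78.
Low-cost: excess capacity gives 140 − 14 = 126; normal capacity gives 78 − 2 = 76. No deviation. ✓
High-cost: normal capacity gives 78 − 1 = 77; excess capacity gives 140 − 77 = 63. No deviation. ✓
Both incentive constraints hold.

Yes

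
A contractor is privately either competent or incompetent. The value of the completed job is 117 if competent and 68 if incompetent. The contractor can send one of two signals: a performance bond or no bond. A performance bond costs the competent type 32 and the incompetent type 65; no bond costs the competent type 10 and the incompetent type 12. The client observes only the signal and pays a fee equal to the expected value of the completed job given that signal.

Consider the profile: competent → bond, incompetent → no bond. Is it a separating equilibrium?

Yes

If types separate, bond earns payment 117 and no bond earns 68.
Competent: bond gives 117 − 32 = 85; no bond gives 68 − 10 = 58. No deviation. ✓
Incompetent: no bond gives 68 − 12 = 56; bond gives 117 − 65 = 52. No deviation. ✓
Neither type gains from mimicking the other.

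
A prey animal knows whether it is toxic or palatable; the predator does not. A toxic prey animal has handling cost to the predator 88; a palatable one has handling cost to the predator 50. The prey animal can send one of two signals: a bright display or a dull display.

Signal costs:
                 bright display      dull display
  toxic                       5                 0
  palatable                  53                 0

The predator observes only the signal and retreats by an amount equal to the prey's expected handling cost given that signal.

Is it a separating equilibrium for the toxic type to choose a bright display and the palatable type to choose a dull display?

Under separation the predator infers type exactly: bright display → toxic (pays 88), dull display → palatable (pays 50).
Toxic: bright display gives 88 − 5 = 83; dull display gives 50 − 0 = 50. No deviation. ✓
Palatable: dull display gives 50 − 0 = 50; bright display gives 88 − 53 = 35. No deviation. ✓
Neither type gains from mimicking the other.

Yes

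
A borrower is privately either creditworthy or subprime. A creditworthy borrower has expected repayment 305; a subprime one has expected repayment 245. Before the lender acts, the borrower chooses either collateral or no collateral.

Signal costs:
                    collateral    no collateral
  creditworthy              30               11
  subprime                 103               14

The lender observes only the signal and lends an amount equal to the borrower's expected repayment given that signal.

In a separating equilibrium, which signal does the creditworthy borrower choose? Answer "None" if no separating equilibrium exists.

collateral

Try creditworthy → collateral, subprime → no collateral:
  If types separate, collateral earns payment 305 and no collateral earns 245.
  Creditworthy: collateral gives 305 − 30 = 275; no collateral gives 245 − 11 = 234. No deviation. ✓
  Subprime: no collateral gives 245 − 14 = 231; collateral gives 305 − 103 = 202. No deviation. ✓
Both hold — the creditworthy type sends collateral.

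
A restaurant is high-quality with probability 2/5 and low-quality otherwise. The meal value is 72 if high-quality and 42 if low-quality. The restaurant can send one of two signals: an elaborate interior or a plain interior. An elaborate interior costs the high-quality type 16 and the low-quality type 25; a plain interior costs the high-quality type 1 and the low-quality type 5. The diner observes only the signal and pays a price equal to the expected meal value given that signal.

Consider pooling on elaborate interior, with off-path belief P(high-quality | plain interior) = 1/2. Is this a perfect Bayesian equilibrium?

No

At the pooled signal (elaborate interior) the diner holds the prior 2/5 and pays 2/5·72 + 3/5·42 = 54. Off-path (plain interior) belief 1/2 gives 1/2·72 + 1/2·42 = 57.
High-quality: elaborate interior gives 54 − 16 = 38; plain interior gives 57 − 1 = 56. Deviates. ✗
Low-quality: elaborate interior gives 54 − 25 = 29; plain interior gives 57 − 5 = 52. Deviates. ✗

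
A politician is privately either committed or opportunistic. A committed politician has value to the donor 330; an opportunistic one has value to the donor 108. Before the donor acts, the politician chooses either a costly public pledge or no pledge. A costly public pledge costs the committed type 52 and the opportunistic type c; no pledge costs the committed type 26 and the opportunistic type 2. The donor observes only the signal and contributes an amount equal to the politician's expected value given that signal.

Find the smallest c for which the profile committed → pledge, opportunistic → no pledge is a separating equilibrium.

Under separation: pledge → committed (pays 330); no pledge → opportunistic (pays 108).
Committed: 330 − 52 = 278 ≥ 108 − 26 = 82. Holds regardless of c. ✓
Opportunistic: 108 − 2 ≥ 330 − c, so c ≥ 330 − 106 = 224.

224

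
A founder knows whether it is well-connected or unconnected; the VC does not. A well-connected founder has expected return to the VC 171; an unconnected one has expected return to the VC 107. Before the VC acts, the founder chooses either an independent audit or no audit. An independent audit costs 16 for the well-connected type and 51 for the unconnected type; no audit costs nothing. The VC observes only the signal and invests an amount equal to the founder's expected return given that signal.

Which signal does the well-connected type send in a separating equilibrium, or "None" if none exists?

None

Try well-connected → audit, unconnected → no audit:
  If types separate, audit earns payment 171 and no audit earns 107.
  Well-connected: audit gives 171 − 16 = 155; no audit gives 107 − 0 = 107. No deviation. ✓
  Unconnected: no audit gives 107 − 0 = 107; audit gives 171 − 51 = 120. Would deviate. ✗
Try well-connected → no audit, unconnected → audit:
  If types separate, no audit earns payment 171 and audit earns 107.
  Well-connected: no audit gives 171 − 0 = 171; audit gives 107 − 16 = 91. No deviation. ✓
  Unconnected: audit gives 107 − 51 = 56; no audit gives 171 − 0 = 171. Would deviate. ✗
Neither assignment is incentive-compatible.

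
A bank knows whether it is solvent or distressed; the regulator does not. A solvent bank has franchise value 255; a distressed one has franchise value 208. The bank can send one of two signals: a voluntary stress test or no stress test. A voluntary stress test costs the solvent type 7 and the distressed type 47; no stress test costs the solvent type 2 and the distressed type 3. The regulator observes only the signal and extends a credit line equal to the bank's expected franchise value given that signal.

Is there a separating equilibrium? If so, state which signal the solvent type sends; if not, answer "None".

Try solvent → stress test, distressed → no stress test:
  If types separate, stress test earns payment 255 and no stress test earns 208.
  Solvent: stress test gives 255 − 7 = 248; no stress test gives 208 − 2 = 206. No deviation. ✓
  Distressed: no stress test gives 208 − 3 = 205; stress test gives 255 − 47 = 208. Would deviate. ✗
Try solvent → no stress test, distressed → stress test:
  If types separate, no stress test earns payment 255 and stress test earns 208.
  Solvent: no stress test gives 255 − 2 = 253; stress test gives 208 − 7 = 201. No deviation. ✓
  Distressed: stress test gives 208 − 47 = 161; no stress test gives 255 − 3 = 252. Would deviate. ✗
Neither assignment is incentive-compatible.

None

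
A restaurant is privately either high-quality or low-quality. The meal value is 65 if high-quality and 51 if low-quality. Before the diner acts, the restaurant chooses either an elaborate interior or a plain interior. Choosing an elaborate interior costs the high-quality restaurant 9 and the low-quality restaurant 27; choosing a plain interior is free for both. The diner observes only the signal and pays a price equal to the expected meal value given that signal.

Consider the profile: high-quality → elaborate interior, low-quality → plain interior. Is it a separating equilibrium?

Yes

If types separate, elaborate interior earns payment 65 and plain interior earns 51.
High-quality: elaborate interior gives 65 − 9 = 56; plain interior gives 51 − 0 = 51. No deviation. ✓
Low-quality: plain interior gives 51 − 0 = 51; elaborate interior gives 65 − 27 = 38. No deviation. ✓
Neither type gains from mimicking the other.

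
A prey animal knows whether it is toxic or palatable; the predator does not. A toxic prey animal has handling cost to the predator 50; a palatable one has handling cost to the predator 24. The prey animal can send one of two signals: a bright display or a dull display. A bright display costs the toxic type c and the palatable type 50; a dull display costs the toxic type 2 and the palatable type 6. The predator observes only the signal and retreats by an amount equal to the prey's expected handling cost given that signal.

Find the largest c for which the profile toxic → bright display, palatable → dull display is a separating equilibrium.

Under separation: bright display → toxic (pays 50); dull display → palatable (pays 24).
Palatable: 24 − 6 = 18 ≥ 50 − 50 = 0. Holds regardless of c. ✓
Toxic: 50 − c ≥ 24 − 2, so c ≤ 50 − 22 = 28.

28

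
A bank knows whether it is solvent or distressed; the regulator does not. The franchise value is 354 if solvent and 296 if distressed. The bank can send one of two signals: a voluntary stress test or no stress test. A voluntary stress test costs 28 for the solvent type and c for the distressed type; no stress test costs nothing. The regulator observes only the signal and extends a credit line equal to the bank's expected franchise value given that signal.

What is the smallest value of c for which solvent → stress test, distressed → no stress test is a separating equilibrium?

58

Under separation: stress test → solvent (pays 354); no stress test → distressed (pays 296).
Solvent: 354 − 28 = 326 ≥ 296 − 0 = 296. Holds regardless of c. ✓
Distressed: 296 − 0 ≥ 354 − c, so c ≥ 354 − 296 = 58.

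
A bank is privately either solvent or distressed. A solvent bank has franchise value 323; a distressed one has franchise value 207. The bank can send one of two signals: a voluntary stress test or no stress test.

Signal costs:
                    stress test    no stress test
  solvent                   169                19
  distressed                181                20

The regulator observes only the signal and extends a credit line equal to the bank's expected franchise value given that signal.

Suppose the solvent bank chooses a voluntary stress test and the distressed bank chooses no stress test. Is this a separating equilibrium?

Under separation the regulator infers type exactly: stress test → solvent (pays 323), no stress test → distressed (pays 207).
Solvent: stress test gives 323 − 169 = 154; no stress test gives 207 − 19 = 188. Would deviate. ✗
Distressed: no stress test gives 207 − 20 = 187; stress test gives 323 − 181 = 142. No deviation. ✓

No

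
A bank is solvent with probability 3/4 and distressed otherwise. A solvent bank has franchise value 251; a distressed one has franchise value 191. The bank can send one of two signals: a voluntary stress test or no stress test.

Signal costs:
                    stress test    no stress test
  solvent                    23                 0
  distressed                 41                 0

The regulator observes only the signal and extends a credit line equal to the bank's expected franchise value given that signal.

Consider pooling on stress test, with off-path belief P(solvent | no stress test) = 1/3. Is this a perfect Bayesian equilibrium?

At the pooled signal (stress test) the regulator holds the prior 3/4 and pays 3/4·251 + 1/4·191 = 236. Off-path (no stress test) belief 1/3 gives 1/3·251 + 2/3·191 = 211.
Solvent: stress test gives 236 − 23 = 213; no stress test gives 211 − 0 = 211. Stays. ✓
Distressed: stress test gives 236 − 41 = 195; no stress test gives 211 − 0 = 211. Deviates. ✗

No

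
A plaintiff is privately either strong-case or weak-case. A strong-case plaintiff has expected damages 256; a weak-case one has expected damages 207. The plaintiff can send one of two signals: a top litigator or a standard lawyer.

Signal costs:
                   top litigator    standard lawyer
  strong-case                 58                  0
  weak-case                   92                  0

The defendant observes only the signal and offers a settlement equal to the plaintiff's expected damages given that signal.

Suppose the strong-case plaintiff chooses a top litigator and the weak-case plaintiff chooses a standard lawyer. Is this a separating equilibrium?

No

If types separate, top litigator earns payment 256 and standard lawyer earns 207.
Strong-case: top litigator gives 256 − 58 = 198; standard lawyer gives 207 − 0 = 207. Would deviate. ✗
Weak-case: standard lawyer gives 207 − 0 = 207; top litigator gives 256 − 92 = 164. No deviation. ✓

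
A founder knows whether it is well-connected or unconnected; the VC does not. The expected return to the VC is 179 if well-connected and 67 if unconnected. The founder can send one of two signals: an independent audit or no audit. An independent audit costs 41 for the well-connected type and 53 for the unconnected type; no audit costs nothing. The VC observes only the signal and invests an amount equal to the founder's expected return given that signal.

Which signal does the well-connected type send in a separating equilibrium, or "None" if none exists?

Try well-connected → audit, unconnected → no audit:
  Under separation the VC infers type exactly: audit → well-connected (pays 179), no audit → unconnected (pays 67).
  Well-connected: audit gives 179 − 41 = 138; no audit gives 67 − 0 = 67. No deviation. ✓
  Unconnected: no audit gives 67 − 0 = 67; audit gives 179 − 53 = 126. Would deviate. ✗
Try well-connected → no audit, unconnected → audit:
  Under separation the VC infers type exactly: no audit → well-connected (pays 179), audit → unconnected (pays 67).
  Well-connected: no audit gives 179 − 0 = 179; audit gives 67 − 41 = 26. No deviation. ✓
  Unconnected: audit gives 67 − 53 = 14; no audit gives 179 − 0 = 179. Would deviate. ✗
Neither assignment is incentive-compatible.

None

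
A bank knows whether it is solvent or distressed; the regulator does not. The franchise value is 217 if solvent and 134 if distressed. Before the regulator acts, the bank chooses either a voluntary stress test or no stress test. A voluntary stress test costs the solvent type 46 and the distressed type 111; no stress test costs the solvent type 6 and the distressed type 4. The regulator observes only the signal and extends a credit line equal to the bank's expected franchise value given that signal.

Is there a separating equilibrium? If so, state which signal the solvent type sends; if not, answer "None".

Try solvent → stress test, distressed → no stress test:
  Under separation the regulator infers type exactly: stress test → solvent (pays 217), no stress test → distressed (pays 134).
  Solvent: stress test gives 217 − 46 = 171; no stress test gives 134 − 6 = 128. No deviation. ✓
  Distressed: no stress test gives 134 − 4 = 130; stress test gives 217 − 111 = 106. No deviation. ✓
Both hold — the solvent type sends stress test.

stress test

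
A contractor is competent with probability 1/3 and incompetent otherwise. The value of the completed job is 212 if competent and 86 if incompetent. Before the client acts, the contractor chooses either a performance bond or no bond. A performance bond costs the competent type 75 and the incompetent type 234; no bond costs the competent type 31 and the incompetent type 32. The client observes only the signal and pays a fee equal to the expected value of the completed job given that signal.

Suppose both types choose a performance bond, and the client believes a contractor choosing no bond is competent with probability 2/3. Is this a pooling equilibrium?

On the equilibrium path (bond) the client holds the prior 1/3 and pays 1/3·212 + 2/3·86 = 128. Off-path (no bond) belief 2/3 gives 2/3·212 + 1/3·86 = 170.
Competent: bond gives 128 − 75 = 53; no bond gives 170 − 31 = 139. Deviates. ✗
Incompetent: bond gives 128 − 234 = -106; no bond gives 170 − 32 = 138. Deviates. ✗

No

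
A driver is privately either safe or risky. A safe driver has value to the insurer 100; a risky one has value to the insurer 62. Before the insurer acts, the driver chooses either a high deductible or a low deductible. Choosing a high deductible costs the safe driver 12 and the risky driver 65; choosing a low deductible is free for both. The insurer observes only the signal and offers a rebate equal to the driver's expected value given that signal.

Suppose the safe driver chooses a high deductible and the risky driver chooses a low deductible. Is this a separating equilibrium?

Under separation the insurer infers type exactly: high deductible → safe (pays 100), low deductible → risky (pays 62).
Safe: high deductible gives 100 − 12 = 88; low deductible gives 62 − 0 = 62. No deviation. ✓
Risky: low deductible gives 62 − 0 = 62; high deductible gives 100 − 65 = 35. No deviation. ✓
Neither type gains from mimicking the other.

Yes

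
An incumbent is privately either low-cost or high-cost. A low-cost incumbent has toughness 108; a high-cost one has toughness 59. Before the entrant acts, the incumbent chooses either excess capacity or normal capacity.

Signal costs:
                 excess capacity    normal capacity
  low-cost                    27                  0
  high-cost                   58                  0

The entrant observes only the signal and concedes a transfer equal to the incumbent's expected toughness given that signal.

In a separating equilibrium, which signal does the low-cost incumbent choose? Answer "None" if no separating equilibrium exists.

Try low-cost → excess capacity, high-cost → normal capacity:
  If types separate, excess capacity earns payment 108 and normal capacity earns 59.
  Low-cost: excess capacity gives 108 − 27 = 81; normal capacity gives 59 − 0 = 59. No deviation. ✓
  High-cost: normal capacity gives 59 − 0 = 59; excess capacity gives 108 − 58 = 50. No deviation. ✓
Both hold — the low-cost type sends excess capacity.

excess capacity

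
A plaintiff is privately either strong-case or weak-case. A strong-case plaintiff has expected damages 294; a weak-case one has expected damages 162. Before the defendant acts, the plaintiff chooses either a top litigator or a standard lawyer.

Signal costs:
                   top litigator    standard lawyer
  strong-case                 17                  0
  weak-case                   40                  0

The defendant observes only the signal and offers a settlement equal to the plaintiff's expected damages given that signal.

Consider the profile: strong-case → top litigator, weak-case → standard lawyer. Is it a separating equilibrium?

Under separation the defendant infers type exactly: top litigator → strong-case (pays 294), standard lawyer → weak-case (pays 162).
Strong-case: top litigator gives 294 − 17 = 277; standard lawyer gives 162 − 0 = 162. No deviation. ✓
Weak-case: standard lawyer gives 162 − 0 = 162; top litigator gives 294 − 40 = 254. Would deviate. ✗

No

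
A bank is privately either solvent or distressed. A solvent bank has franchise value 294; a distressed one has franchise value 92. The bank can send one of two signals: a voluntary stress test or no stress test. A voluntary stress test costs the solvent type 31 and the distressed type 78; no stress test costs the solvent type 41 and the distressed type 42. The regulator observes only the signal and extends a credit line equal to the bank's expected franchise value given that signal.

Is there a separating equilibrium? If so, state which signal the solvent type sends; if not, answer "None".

Try solvent → stress test, distressed → no stress test:
  Under separation the regulator infers type exactly: stress test → solvent (pays 294), no stress test → distressed (pays 92).
  Solvent: stress test gives 294 − 31 = 263; no stress test gives 92 − 41 = 51. No deviation. ✓
  Distressed: no stress test gives 92 − 42 = 50; stress test gives 294 − 78 = 216. Would deviate. ✗
Try solvent → no stress test, distressed → stress test:
  Under separation the regulator infers type exactly: no stress test → solvent (pays 294), stress test → distressed (pays 92).
  Solvent: no stress test gives 294 − 41 = 253; stress test gives 92 − 31 = 61. No deviation. ✓
  Distressed: stress test gives 92 − 78 = 14; no stress test gives 294 − 42 = 252. Would deviate. ✗
Neither assignment is incentive-compatible.

None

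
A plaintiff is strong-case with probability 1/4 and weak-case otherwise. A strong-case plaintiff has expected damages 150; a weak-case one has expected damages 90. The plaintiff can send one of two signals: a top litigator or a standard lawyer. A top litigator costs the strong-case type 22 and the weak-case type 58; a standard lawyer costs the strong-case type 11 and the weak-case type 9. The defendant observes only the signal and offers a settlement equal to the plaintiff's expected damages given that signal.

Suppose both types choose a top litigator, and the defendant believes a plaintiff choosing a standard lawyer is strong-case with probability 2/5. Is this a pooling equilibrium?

On the equilibrium path (top litigator) the defendant holds the prior 1/4 and pays 1/4·150 + 3/4·90 = 105. Off-path (standard lawyer) belief 2/5 gives 2/5·150 + 3/5·90 = 114.
Strong-case: top litigator gives 105 − 22 = 83; standard lawyer gives 114 − 11 = 103. Deviates. ✗
Weak-case: top litigator gives 105 − 58 = 47; standard lawyer gives 114 − 9 = 105. Deviates. ✗

No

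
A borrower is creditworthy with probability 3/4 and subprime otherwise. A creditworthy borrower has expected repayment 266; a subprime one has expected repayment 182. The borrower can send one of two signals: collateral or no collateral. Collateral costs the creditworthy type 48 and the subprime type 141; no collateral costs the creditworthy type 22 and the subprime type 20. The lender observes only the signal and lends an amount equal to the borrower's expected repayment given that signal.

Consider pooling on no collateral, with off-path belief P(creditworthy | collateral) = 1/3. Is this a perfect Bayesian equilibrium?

On the equilibrium path (no collateral) the lender holds the prior 3/4 and pays 3/4·266 + 1/4·182 = 245. Off-path (collateral) belief 1/3 gives 1/3·266 + 2/3·182 = 210.
Creditworthy: no collateral gives 245 − 22 = 223; collateral gives 210 − 48 = 162. Stays. ✓
Subprime: no collateral gives 245 − 20 = 225; collateral gives 210 − 141 = 69. Stays. ✓
Beliefs are Bayes-consistent on-path and both types best-respond.

Yes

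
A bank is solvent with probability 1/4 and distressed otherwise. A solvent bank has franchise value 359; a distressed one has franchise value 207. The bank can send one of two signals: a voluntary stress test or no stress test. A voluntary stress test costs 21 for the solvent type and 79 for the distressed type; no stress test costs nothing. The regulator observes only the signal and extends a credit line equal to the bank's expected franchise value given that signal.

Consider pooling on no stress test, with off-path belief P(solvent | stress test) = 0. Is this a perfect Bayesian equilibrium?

On the equilibrium path (no stress test) the regulator holds the prior 1/4 and pays 1/4·359 + 3/4·207 = 245. Off-path (stress test) belief 0 gives 0·359 + 1·207 = 207.
Solvent: no stress test gives 245 − 0 = 245; stress test gives 207 − 21 = 186. Stays. ✓
Distressed: no stress test gives 245 − 0 = 245; stress test gives 207 − 79 = 128. Stays. ✓
Beliefs are Bayes-consistent on-path and both types best-respond.

Yes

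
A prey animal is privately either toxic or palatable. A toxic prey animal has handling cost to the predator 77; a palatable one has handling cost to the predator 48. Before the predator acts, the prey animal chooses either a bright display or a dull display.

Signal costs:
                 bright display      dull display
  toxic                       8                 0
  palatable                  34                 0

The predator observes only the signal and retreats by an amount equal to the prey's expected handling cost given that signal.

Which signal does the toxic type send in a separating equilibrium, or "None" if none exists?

Try toxic → bright display, palatable → dull display:
  Under separation the predator infers type exactly: bright display → toxic (pays 77), dull display → palatable (pays 48).
  Toxic: bright display gives 77 − 8 = 69; dull display gives 48 − 0 = 48. No deviation. ✓
  Palatable: dull display gives 48 − 0 = 48; bright display gives 77 − 34 = 43. No deviation. ✓
Both hold — the toxic type sends bright display.

bright display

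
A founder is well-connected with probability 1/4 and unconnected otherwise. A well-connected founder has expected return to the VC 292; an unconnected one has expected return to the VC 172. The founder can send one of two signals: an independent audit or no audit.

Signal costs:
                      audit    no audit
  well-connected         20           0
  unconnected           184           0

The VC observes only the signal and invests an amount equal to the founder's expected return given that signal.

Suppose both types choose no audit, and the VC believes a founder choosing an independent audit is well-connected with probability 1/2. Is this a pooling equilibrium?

No

At the pooled signal (no audit) the VC holds the prior 1/4 and pays 1/4·292 + 3/4·172 = 202. Off-path (audit) belief 1/2 gives 1/2·292 + 1/2·172 = 232.
Well-connected: no audit gives 202 − 0 = 202; audit gives 232 − 20 = 212. Deviates. ✗
Unconnected: no audit gives 202 − 0 = 202; audit gives 232 − 184 = 48. Stays. ✓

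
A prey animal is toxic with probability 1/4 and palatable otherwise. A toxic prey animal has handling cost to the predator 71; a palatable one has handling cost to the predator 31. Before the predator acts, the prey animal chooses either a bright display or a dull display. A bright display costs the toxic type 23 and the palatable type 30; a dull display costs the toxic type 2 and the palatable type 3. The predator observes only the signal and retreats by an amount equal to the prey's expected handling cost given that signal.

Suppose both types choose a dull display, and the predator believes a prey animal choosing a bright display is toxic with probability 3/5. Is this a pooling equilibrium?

At the pooled signal (dull display) the predator holds the prior 1/4 and pays 1/4·71 + 3/4·31 = 41. Off-path (bright display) belief 3/5 gives 3/5·71 + 2/5·31 = 55.
Toxic: dull display gives 41 − 2 = 39; bright display gives 55 − 23 = 32. Stays. ✓
Palatable: dull display gives 41 − 3 = 38; bright display gives 55 − 30 = 25. Stays. ✓

Yes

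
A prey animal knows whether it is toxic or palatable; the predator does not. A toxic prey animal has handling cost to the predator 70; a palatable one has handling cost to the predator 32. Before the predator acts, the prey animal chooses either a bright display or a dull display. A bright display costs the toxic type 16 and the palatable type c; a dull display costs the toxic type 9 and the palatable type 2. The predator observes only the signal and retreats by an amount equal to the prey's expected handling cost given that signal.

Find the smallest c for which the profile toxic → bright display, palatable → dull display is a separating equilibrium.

Under separation: bright display → toxic (pays 70); dull display → palatable (pays 32).
Toxic: 70 − 16 = 54 ≥ 32 − 9 = 23. Holds regardless of c. ✓
Palatable: 32 − 2 ≥ 70 − c, so c ≥ 70 − 30 = 40.

40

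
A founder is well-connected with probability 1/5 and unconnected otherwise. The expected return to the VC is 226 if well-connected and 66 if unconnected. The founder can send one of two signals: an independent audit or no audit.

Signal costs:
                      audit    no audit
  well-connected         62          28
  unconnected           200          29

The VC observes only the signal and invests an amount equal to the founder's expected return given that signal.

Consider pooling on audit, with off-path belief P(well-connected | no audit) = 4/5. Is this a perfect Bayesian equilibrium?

No

At the pooled signal (audit) the VC holds the prior 1/5 and pays 1/5·226 + 4/5·66 = 98. Off-path (no audit) belief 4/5 gives 4/5·226 + 1/5·66 = 194.
Well-connected: audit gives 98 − 62 = 36; no audit gives 194 − 28 = 166. Deviates. ✗
Unconnected: audit gives 98 − 200 = -102; no audit gives 194 − 29 = 165. Deviates. ✗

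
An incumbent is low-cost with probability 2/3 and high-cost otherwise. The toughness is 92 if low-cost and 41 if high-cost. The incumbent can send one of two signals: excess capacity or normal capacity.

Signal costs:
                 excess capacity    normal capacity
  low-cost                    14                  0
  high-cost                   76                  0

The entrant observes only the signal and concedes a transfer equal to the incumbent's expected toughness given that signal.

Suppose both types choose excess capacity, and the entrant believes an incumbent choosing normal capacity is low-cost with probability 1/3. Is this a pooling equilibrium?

At the pooled signal (excess capacity) the entrant holds the prior 2/3 and pays 2/3·92 + 1/3·41 = 75. Off-path (normal capacity) belief 1/3 gives 1/3·92 + 2/3·41 = 58.
Low-cost: excess capacity gives 75 − 14 = 61; normal capacity gives 58 − 0 = 58. Stays. ✓
High-cost: excess capacity gives 75 − 76 = -1; normal capacity gives 58 − 0 = 58. Deviates. ✗

No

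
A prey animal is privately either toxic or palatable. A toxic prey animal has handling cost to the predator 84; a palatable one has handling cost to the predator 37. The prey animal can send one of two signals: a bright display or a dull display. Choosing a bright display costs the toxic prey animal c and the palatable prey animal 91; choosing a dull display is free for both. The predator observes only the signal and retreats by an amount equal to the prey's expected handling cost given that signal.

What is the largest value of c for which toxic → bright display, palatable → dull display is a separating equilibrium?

47

Under separation: bright display → toxic (pays 84); dull display → palatable (pays 37).
Palatable: 37 − 0 = 37 ≥ 84 − 91 = -7. Holds regardless of c. ✓
Toxic: 84 − c ≥ 37 − 0, so c ≤ 84 − 37 = 47.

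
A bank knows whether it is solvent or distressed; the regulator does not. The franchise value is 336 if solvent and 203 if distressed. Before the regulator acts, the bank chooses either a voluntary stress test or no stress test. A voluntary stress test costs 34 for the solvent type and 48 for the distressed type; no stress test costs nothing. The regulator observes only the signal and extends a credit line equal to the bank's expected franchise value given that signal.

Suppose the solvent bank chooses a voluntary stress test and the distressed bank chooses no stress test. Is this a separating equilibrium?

No

If types separate, stress test earns payment 336 and no stress test earns 203.
Solvent: stress test gives 336 − 34 = 302; no stress test gives 203 − 0 = 203. No deviation. ✓
Distressed: no stress test gives 203 − 0 = 203; stress test gives 336 − 48 = 288. Would deviate. ✗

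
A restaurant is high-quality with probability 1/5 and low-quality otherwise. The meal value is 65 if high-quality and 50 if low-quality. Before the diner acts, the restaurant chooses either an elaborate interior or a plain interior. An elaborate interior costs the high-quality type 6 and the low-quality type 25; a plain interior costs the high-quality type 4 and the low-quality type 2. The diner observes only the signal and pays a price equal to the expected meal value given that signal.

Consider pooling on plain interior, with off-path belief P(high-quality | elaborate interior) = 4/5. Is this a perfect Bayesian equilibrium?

At the pooled signal (plain interior) the diner holds the prior 1/5 and pays 1/5·65 + 4/5·50 = 53. Off-path (elaborate interior) belief 4/5 gives 4/5·65 + 1/5·50 = 62.
High-quality: plain interior gives 53 − 4 = 49; elaborate interior gives 62 − 6 = 56. Deviates. ✗
Low-quality: plain interior gives 53 − 2 = 51; elaborate interior gives 62 − 25 = 37. Stays. ✓

No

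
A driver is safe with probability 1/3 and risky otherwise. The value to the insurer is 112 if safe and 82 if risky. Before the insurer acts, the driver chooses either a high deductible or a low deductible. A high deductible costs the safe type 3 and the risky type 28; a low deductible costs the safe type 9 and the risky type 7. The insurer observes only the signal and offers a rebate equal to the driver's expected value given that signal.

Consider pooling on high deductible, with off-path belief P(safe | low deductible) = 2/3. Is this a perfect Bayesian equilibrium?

No

At the pooled signal (high deductible) the insurer holds the prior 1/3 and pays 1/3·112 + 2/3·82 = 92. Off-path (low deductible) belief 2/3 gives 2/3·112 + 1/3·82 = 102.
Safe: high deductible gives 92 − 3 = 89; low deductible gives 102 − 9 = 93. Deviates. ✗
Risky: high deductible gives 92 − 28 = 64; low deductible gives 102 − 7 = 95. Deviates. ✗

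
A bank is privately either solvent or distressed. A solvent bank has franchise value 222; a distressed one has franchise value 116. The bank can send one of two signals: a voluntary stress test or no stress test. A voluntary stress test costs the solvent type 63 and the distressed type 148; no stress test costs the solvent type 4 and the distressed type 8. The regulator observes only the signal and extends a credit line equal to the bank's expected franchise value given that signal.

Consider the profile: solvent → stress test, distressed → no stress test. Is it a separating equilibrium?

Under separation the regulator infers type exactly: stress test → solvent (pays 222), no stress test → distressed (pays 116).
Solvent: stress test gives 222 − 63 = 159; no stress test gives 116 − 4 = 112. No deviation. ✓
Distressed: no stress test gives 116 − 8 = 108; stress test gives 222 − 148 = 74. No deviation. ✓
Neither type gains from mimicking the other.

Yes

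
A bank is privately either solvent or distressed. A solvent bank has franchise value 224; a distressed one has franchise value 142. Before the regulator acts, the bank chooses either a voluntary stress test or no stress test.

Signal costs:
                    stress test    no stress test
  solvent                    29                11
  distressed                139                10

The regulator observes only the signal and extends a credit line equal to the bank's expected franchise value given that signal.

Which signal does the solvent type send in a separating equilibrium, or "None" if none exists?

Try solvent → stress test, distressed → no stress test:
  Under separation the regulator infers type exactly: stress test → solvent (pays 224), no stress test → distressed (pays 142).
  Solvent: stress test gives 224 − 29 = 195; no stress test gives 142 − 11 = 131. No deviation. ✓
  Distressed: no stress test gives 142 − 10 = 132; stress test gives 224 − 139 = 85. No deviation. ✓
Both hold — the solvent type sends stress test.

stress test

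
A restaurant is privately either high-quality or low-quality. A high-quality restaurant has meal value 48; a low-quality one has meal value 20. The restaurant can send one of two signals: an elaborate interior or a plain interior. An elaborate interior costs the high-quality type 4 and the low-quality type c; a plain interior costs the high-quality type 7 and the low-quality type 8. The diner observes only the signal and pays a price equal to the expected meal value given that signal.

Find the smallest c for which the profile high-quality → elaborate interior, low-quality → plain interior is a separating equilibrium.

Under separation: elaborate interior → high-quality (pays 48); plain interior → low-quality (pays 20).
High-quality: 48 − 4 = 44 ≥ 20 − 7 = 13. Holds regardless of c. ✓
Low-quality: 20 − 8 ≥ 48 − c, so c ≥ 48 − 12 = 36.

36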